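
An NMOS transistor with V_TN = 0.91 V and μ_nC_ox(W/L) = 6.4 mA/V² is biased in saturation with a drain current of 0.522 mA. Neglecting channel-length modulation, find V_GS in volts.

In saturation I_D = ½ k_n (V_GS − V_TN)², so V_GS − V_TN = √(2 I_D / k_n) = √(2 × 0.522 / 6.4) = 0.404 V.
V_GS = 0.91 + 0.404 = 1.31 V.

V_GS = 1.31 V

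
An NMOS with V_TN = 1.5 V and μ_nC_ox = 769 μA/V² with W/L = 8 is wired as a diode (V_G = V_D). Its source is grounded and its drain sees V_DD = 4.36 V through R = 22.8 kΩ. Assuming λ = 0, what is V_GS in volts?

With gate tied to drain, V_GS = V_DS ≥ V_GS − V_TN, so the device is in saturation.
k_n = μ_nC_ox · (W/L) = 6.152 mA/V².
KCL at the drain: ½ k_n (V_GS − V_TN)² = (V_DD − V_GS)/R.
Let x = V_GS − 1.5. Then 70.1 x² + x − 2.86 = 0, giving x = 0.195 V (positive root), so V_GS = 1.69 V.
I_D = (V_DD − V_GS)/R = (4.36 − 1.69) / 22.8 = 0.117 mA.

V_GS = 1.69 V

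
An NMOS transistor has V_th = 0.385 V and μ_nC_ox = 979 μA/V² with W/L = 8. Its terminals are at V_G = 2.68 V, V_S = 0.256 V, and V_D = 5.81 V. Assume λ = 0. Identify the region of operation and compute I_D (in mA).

Saturation; I_D = 16.3 mA

V_GS = V_G − V_S = 2.68 − 0.256 = 2.42 V; V_DS = V_D − V_S = 5.81 − 0.256 = 5.55 V.
k_n = μ_nC_ox · (W/L) = 7.832 mA/V².
V_ov = V_GS − V_th = 2.42 − 0.385 = 2.04 V.
Since V_DS = 5.55 V ≥ V_ov = 2.04 V, the device is in saturation.
I_D = ½ k_n V_ov² = 0.5 × 7.832 × 2.04² = 16.3 mA.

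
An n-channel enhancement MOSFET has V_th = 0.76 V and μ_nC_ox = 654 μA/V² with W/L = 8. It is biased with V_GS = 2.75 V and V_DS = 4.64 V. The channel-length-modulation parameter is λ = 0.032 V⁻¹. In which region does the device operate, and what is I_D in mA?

k_n = μ_nC_ox · (W/L) = 5.232 mA/V².
V_ov = V_GS − V_th = 2.75 − 0.76 = 1.99 V.
Since V_DS = 4.64 V ≥ V_ov = 1.99 V, the device is in saturation.
I_D = ½ k_n V_ov² (1 + λ V_DS) = 0.5 × 5.232 × 1.99² × (1 + 0.032 × 4.64) = 11.9 mA.

Saturation; I_D = 11.9 mA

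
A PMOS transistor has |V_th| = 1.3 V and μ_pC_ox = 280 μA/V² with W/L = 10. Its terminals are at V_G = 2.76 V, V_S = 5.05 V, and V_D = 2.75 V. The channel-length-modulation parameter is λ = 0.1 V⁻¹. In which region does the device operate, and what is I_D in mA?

Saturation; I_D = 1.69 mA

V_SG = V_S − V_G = 5.05 − 2.76 = 2.29 V; V_SD = V_S − V_D = 5.05 − 2.75 = 2.3 V.
k_p = μ_pC_ox · (W/L) = 2.8 mA/V².
V_ov = V_SG − |V_th| = 2.29 − 1.3 = 0.99 V.
Since V_SD = 2.3 V ≥ V_ov = 0.99 V, the device is in saturation.
I_D = ½ k_p V_ov² (1 + λ V_SD) = 0.5 × 2.8 × 0.99² × (1 + 0.1 × 2.3) = 1.69 mA.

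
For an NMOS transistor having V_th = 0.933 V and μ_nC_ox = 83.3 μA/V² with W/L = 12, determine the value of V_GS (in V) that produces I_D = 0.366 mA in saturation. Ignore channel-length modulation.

V_GS = 1.79 V

k_n = μ_nC_ox · (W/L) = 0.9996 mA/V².
In saturation I_D = ½ k_n (V_GS − V_th)², so V_GS − V_th = √(2 I_D / k_n) = √(2 × 0.366 / 0.9996) = 0.856 V.
V_GS = 0.933 + 0.856 = 1.79 V.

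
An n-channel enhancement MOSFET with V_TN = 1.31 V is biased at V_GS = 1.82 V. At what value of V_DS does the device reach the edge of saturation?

The boundary between triode and saturation is V_DS = V_GS − V_TN = V_ov.
V_ov = 1.82 − 1.31 = 0.51 V.

V_DS,sat = 0.510 V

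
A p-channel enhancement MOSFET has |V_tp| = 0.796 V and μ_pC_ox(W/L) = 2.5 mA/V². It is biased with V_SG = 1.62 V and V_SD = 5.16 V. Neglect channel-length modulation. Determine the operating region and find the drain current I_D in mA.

V_ov = V_SG − |V_tp| = 1.62 − 0.796 = 0.824 V.
Since V_SD = 5.16 V ≥ V_ov = 0.824 V, the device is in saturation.
I_D = ½ k_p V_ov² = 0.5 × 2.5 × 0.824² = 0.849 mA.

Saturation; I_D = 0.849 mA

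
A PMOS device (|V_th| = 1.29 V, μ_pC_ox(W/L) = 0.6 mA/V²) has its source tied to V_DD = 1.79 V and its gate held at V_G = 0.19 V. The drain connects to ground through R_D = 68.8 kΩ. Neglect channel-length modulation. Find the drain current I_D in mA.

V_SG = V_DD − V_G = 1.79 − 0.19 = 1.6 V, so V_ov = 1.6 − 1.29 = 0.31 V.
Assume saturation: I_D = ½ k_p V_ov² = 0.5 × 0.6 × 0.31² = 0.0288 mA, giving V_SD = V_DD − I_D R_D = 1.79 − 0.0288 × 68.8 = -0.194 V.
But -0.194 V < V_ov = 0.31 V, so the device is actually in triode.
In triode I_D = k_p[V_ov V_SD − ½ V_SD²] and I_D = (V_DD − V_SD)/R_D. Equating: 20.6 V_SD² − 13.8 V_SD + 1.79 = 0, giving V_SD = 0.176 V (the root below V_ov).
I_D = (1.79 − 0.176) / 68.8 = 0.0235 mA.

I_D = 0.0235 mA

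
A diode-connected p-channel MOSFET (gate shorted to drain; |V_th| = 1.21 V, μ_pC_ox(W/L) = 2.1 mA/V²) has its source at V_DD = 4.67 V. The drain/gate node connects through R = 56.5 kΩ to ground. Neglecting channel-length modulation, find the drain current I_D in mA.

With gate tied to drain, V_SG = V_SD ≥ V_SG − |V_th|, so the device is in saturation.
KCL at the drain: ½ k_p (V_SG − |V_th|)² = (V_DD − V_SG)/R.
Let x = V_SG − 1.21. Then 59.3 x² + x − 3.46 = 0, giving x = 0.233 V (positive root), so V_SG = 1.44 V.
I_D = (V_DD − V_SG)/R = (4.67 − 1.44) / 56.5 = 0.0571 mA.

I_D = 0.0571 mA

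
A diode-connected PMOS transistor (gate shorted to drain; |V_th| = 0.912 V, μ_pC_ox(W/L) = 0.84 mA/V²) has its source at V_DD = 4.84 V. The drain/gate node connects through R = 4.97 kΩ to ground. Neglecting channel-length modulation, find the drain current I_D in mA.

I_D = 0.558 mA

With gate tied to drain, V_SG = V_SD ≥ V_SG − |V_th|, so the device is in saturation.
KCL at the drain: ½ k_p (V_SG − |V_th|)² = (V_DD − V_SG)/R.
Let x = V_SG − 0.912. Then 2.09 x² + x − 3.928 = 0, giving x = 1.15 V (positive root), so V_SG = 2.06 V.
I_D = (V_DD − V_SG)/R = (4.84 − 2.06) / 4.97 = 0.558 mA.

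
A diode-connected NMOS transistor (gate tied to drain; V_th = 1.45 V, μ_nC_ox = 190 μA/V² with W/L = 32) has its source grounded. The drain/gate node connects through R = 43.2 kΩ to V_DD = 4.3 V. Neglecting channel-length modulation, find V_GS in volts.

V_GS = 1.59 V

With gate tied to drain, V_GS = V_DS ≥ V_GS − V_th, so the device is in saturation.
k_n = μ_nC_ox · (W/L) = 6.08 mA/V².
KCL at the drain: ½ k_n (V_GS − V_th)² = (V_DD − V_GS)/R.
Let x = V_GS − 1.45. Then 131 x² + x − 2.85 = 0, giving x = 0.144 V (positive root), so V_GS = 1.59 V.
I_D = (V_DD − V_GS)/R = (4.3 − 1.59) / 43.2 = 0.0626 mA.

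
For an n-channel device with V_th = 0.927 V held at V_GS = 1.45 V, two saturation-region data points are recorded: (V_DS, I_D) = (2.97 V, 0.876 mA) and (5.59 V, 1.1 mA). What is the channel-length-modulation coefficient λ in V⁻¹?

λ = 0.137 V⁻¹

With V_GS fixed, I_D ∝ (1 + λ V_DS) in saturation, so I_D2/I_D1 = (1 + λ V_DS2)/(1 + λ V_DS1).
1.1/0.876 = 1.256 = (1 + 5.59 λ)/(1 + 2.97 λ).
Solving: λ (I_D1 V_DS2 − I_D2 V_DS1) = I_D2 − I_D1, so λ = (1.1 − 0.876) / (0.876 × 5.59 − 1.1 × 2.97) = 0.224 / 1.63 = 0.137 V⁻¹.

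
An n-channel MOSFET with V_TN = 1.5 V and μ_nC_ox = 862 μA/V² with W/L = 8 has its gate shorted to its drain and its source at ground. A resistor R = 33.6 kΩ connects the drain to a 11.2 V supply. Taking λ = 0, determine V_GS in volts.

With gate tied to drain, V_GS = V_DS ≥ V_GS − V_TN, so the device is in saturation.
k_n = μ_nC_ox · (W/L) = 6.896 mA/V².
KCL at the drain: ½ k_n (V_GS − V_TN)² = (V_DD − V_GS)/R.
Let x = V_GS − 1.5. Then 116 x² + x − 9.7 = 0, giving x = 0.285 V (positive root), so V_GS = 1.79 V.
I_D = (V_DD − V_GS)/R = (11.2 − 1.79) / 33.6 = 0.28 mA.

V_GS = 1.79 V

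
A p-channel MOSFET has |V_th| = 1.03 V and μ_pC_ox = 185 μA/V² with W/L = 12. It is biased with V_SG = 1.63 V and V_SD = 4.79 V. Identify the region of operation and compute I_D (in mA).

Saturation; I_D = 0.400 mA

k_p = μ_pC_ox · (W/L) = 2.22 mA/V².
V_ov = V_SG − |V_th| = 1.63 − 1.03 = 0.6 V.
Since V_SD = 4.79 V ≥ V_ov = 0.6 V, the device is in saturation.
I_D = ½ k_p V_ov² = 0.5 × 2.22 × 0.6² = 0.4 mA.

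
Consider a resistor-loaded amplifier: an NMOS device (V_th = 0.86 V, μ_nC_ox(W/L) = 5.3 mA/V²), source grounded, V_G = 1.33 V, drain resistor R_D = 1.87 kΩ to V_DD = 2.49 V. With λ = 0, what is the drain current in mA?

I_D = 0.585 mA

V_GS = V_G = 1.33 V, so V_ov = 1.33 − 0.86 = 0.47 V.
Assume saturation: I_D = ½ k_n V_ov² = 0.5 × 5.3 × 0.47² = 0.585 mA, giving V_DS = V_DD − I_D R_D = 2.49 − 0.585 × 1.87 = 1.4 V.
V_DS = 1.4 V ≥ V_ov = 0.47 V, confirming saturation.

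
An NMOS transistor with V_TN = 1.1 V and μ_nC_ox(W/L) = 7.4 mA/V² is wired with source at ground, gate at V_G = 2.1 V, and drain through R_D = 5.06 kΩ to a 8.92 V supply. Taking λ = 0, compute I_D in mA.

I_D = 1.71 mA

V_GS = V_G = 2.1 V, so V_ov = 2.1 − 1.1 = 1 V.
Assume saturation: I_D = ½ k_n V_ov² = 0.5 × 7.4 × 1² = 3.7 mA, giving V_DS = V_DD − I_D R_D = 8.92 − 3.7 × 5.06 = -9.8 V.
But -9.8 V < V_ov = 1 V, so the device is actually in triode.
In triode I_D = k_n[V_ov V_DS − ½ V_DS²] and I_D = (V_DD − V_DS)/R_D. Equating: 18.7 V_DS² − 38.44 V_DS + 8.92 = 0, giving V_DS = 0.267 V (the root below V_ov).
I_D = (8.92 − 0.267) / 5.06 = 1.71 mA.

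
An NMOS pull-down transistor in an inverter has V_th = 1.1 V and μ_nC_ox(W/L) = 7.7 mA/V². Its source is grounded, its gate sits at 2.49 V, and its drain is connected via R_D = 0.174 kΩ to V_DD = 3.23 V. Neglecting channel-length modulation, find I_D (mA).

V_GS = V_G = 2.49 V, so V_ov = 2.49 − 1.1 = 1.39 V.
Assume saturation: I_D = ½ k_n V_ov² = 0.5 × 7.7 × 1.39² = 7.44 mA, giving V_DS = V_DD − I_D R_D = 3.23 − 7.44 × 0.174 = 1.94 V.
V_DS = 1.94 V ≥ V_ov = 1.39 V, confirming saturation.

I_D = 7.44 mA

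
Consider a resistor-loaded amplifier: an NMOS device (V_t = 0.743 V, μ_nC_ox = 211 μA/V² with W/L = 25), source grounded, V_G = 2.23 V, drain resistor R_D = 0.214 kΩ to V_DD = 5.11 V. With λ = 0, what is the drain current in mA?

I_D = 5.83 mA

V_GS = V_G = 2.23 V, so V_ov = 2.23 − 0.743 = 1.49 V.
k_n = μ_nC_ox · (W/L) = 5.275 mA/V².
Assume saturation: I_D = ½ k_n V_ov² = 0.5 × 5.275 × 1.49² = 5.83 mA, giving V_DS = V_DD − I_D R_D = 5.11 − 5.83 × 0.214 = 3.86 V.
V_DS = 3.86 V ≥ V_ov = 1.49 V, confirming saturation.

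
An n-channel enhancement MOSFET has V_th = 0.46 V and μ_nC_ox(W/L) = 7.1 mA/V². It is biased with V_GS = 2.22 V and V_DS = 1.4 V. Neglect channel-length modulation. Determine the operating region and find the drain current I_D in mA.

V_ov = V_GS − V_th = 2.22 − 0.46 = 1.76 V.
Since V_DS = 1.4 V < V_ov = 1.76 V, the device is in the triode region.
I_D = k_n [V_ov · V_DS − ½ V_DS²] = 7.1 × [1.76 × 1.4 − 0.5 × 1.4²] = 10.5 mA.

Triode; I_D = 10.5 mA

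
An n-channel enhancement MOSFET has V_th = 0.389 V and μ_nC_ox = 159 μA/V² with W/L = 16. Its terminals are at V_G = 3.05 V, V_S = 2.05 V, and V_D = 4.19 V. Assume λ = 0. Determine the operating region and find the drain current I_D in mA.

V_GS = V_G − V_S = 3.05 − 2.05 = 1 V; V_DS = V_D − V_S = 4.19 − 2.05 = 2.14 V.
k_n = μ_nC_ox · (W/L) = 2.544 mA/V².
V_ov = V_GS − V_th = 1 − 0.389 = 0.611 V.
Since V_DS = 2.14 V ≥ V_ov = 0.611 V, the device is in saturation.
I_D = ½ k_n V_ov² = 0.5 × 2.544 × 0.611² = 0.475 mA.

Saturation; I_D = 0.475 mA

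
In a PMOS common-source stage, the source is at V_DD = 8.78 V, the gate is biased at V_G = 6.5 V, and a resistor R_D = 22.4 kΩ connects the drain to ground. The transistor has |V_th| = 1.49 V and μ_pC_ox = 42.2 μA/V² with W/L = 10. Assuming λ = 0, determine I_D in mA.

V_SG = V_DD − V_G = 8.78 − 6.5 = 2.28 V, so V_ov = 2.28 − 1.49 = 0.79 V.
k_p = μ_pC_ox · (W/L) = 0.422 mA/V².
Assume saturation: I_D = ½ k_p V_ov² = 0.5 × 0.422 × 0.79² = 0.132 mA, giving V_SD = V_DD − I_D R_D = 8.78 − 0.132 × 22.4 = 5.83 V.
V_SD = 5.83 V ≥ V_ov = 0.79 V, confirming saturation.

I_D = 0.132 mA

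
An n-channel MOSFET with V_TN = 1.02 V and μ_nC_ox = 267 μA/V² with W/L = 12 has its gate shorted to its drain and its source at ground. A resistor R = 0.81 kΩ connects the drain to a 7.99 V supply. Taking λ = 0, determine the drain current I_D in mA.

With gate tied to drain, V_GS = V_DS ≥ V_GS − V_TN, so the device is in saturation.
k_n = μ_nC_ox · (W/L) = 3.204 mA/V².
KCL at the drain: ½ k_n (V_GS − V_TN)² = (V_DD − V_GS)/R.
Let x = V_GS − 1.02. Then 1.3 x² + x − 6.97 = 0, giving x = 1.96 V (positive root), so V_GS = 2.98 V.
I_D = (V_DD − V_GS)/R = (7.99 − 2.98) / 0.81 = 6.18 mA.

I_D = 6.18 mA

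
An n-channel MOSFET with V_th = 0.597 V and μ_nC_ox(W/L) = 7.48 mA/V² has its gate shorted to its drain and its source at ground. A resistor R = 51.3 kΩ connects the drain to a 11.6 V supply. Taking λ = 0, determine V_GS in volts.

With gate tied to drain, V_GS = V_DS ≥ V_GS − V_th, so the device is in saturation.
KCL at the drain: ½ k_n (V_GS − V_th)² = (V_DD − V_GS)/R.
Let x = V_GS − 0.597. Then 192 x² + x − 11 = 0, giving x = 0.237 V (positive root), so V_GS = 0.834 V.
I_D = (V_DD − V_GS)/R = (11.6 − 0.834) / 51.3 = 0.21 mA.

V_GS = 0.834 V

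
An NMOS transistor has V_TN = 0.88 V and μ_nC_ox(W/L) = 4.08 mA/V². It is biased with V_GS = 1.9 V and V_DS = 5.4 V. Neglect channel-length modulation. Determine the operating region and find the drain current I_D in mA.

V_ov = V_GS − V_TN = 1.9 − 0.88 = 1.02 V.
Since V_DS = 5.4 V ≥ V_ov = 1.02 V, the device is in saturation.
I_D = ½ k_n V_ov² = 0.5 × 4.08 × 1.02² = 2.12 mA.

Saturation; I_D = 2.12 mA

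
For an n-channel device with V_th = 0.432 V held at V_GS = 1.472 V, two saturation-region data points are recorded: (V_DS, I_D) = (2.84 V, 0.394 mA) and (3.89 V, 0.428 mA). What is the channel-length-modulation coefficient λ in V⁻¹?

With V_GS fixed, I_D ∝ (1 + λ V_DS) in saturation, so I_D2/I_D1 = (1 + λ V_DS2)/(1 + λ V_DS1).
0.428/0.394 = 1.086 = (1 + 3.89 λ)/(1 + 2.84 λ).
Solving: λ (I_D1 V_DS2 − I_D2 V_DS1) = I_D2 − I_D1, so λ = (0.428 − 0.394) / (0.394 × 3.89 − 0.428 × 2.84) = 0.034 / 0.317 = 0.107 V⁻¹.

λ = 0.107 V⁻¹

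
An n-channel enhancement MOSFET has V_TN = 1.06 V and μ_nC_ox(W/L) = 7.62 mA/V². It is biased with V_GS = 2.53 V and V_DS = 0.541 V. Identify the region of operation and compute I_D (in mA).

V_ov = V_GS − V_TN = 2.53 − 1.06 = 1.47 V.
Since V_DS = 0.541 V < V_ov = 1.47 V, the device is in the triode region.
I_D = k_n [V_ov · V_DS − ½ V_DS²] = 7.62 × [1.47 × 0.541 − 0.5 × 0.541²] = 4.94 mA.

Triode; I_D = 4.94 mA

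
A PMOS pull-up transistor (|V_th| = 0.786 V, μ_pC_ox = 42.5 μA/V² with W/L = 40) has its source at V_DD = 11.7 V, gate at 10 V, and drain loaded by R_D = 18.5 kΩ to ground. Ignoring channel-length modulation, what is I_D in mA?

I_D = 0.602 mA

V_SG = V_DD − V_G = 11.7 − 10 = 1.7 V, so V_ov = 1.7 − 0.786 = 0.914 V.
k_p = μ_pC_ox · (W/L) = 1.7 mA/V².
Assume saturation: I_D = ½ k_p V_ov² = 0.5 × 1.7 × 0.914² = 0.71 mA, giving V_SD = V_DD − I_D R_D = 11.7 − 0.71 × 18.5 = -1.44 V.
But -1.44 V < V_ov = 0.914 V, so the device is actually in triode.
In triode I_D = k_p[V_ov V_SD − ½ V_SD²] and I_D = (V_DD − V_SD)/R_D. Equating: 15.7 V_SD² − 29.75 V_SD + 11.7 = 0, giving V_SD = 0.558 V (the root below V_ov).
I_D = (11.7 − 0.558) / 18.5 = 0.602 mA.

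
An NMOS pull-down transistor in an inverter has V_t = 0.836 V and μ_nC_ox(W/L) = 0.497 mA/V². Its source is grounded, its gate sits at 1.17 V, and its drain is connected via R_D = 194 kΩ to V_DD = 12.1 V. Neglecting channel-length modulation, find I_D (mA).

V_GS = V_G = 1.17 V, so V_ov = 1.17 − 0.836 = 0.334 V.
Assume saturation: I_D = ½ k_n V_ov² = 0.5 × 0.497 × 0.334² = 0.0277 mA, giving V_DS = V_DD − I_D R_D = 12.1 − 0.0277 × 194 = 6.72 V.
V_DS = 6.72 V ≥ V_ov = 0.334 V, confirming saturation.

I_D = 0.0277 mA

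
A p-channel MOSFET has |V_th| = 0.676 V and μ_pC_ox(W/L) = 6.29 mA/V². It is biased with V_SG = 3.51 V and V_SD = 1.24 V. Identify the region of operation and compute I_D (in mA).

Triode; I_D = 17.3 mA

V_ov = V_SG − |V_th| = 3.51 − 0.676 = 2.83 V.
Since V_SD = 1.24 V < V_ov = 2.83 V, the device is in the triode region.
I_D = k_p [V_ov · V_SD − ½ V_SD²] = 6.29 × [2.83 × 1.24 − 0.5 × 1.24²] = 17.3 mA.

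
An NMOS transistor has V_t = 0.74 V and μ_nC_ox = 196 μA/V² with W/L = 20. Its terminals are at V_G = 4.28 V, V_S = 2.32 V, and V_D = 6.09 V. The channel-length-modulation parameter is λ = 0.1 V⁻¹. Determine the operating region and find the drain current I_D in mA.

V_GS = V_G − V_S = 4.28 − 2.32 = 1.96 V; V_DS = V_D − V_S = 6.09 − 2.32 = 3.77 V.
k_n = μ_nC_ox · (W/L) = 3.92 mA/V².
V_ov = V_GS − V_t = 1.96 − 0.74 = 1.22 V.
Since V_DS = 3.77 V ≥ V_ov = 1.22 V, the device is in saturation.
I_D = ½ k_n V_ov² (1 + λ V_DS) = 0.5 × 3.92 × 1.22² × (1 + 0.1 × 3.77) = 4.02 mA.

Saturation; I_D = 4.02 mA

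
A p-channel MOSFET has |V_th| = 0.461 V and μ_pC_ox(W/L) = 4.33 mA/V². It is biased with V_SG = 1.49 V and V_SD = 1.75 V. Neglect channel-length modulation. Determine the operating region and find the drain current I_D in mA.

V_ov = V_SG − |V_th| = 1.49 − 0.461 = 1.03 V.
Since V_SD = 1.75 V ≥ V_ov = 1.03 V, the device is in saturation.
I_D = ½ k_p V_ov² = 0.5 × 4.33 × 1.03² = 2.29 mA.

Saturation; I_D = 2.29 mA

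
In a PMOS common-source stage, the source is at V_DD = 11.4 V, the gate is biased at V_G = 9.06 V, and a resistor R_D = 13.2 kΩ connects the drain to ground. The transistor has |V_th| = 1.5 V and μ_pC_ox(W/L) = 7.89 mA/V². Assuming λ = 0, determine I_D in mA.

V_SG = V_DD − V_G = 11.4 − 9.06 = 2.34 V, so V_ov = 2.34 − 1.5 = 0.84 V.
Assume saturation: I_D = ½ k_p V_ov² = 0.5 × 7.89 × 0.84² = 2.78 mA, giving V_SD = V_DD − I_D R_D = 11.4 − 2.78 × 13.2 = -25.3 V.
But -25.3 V < V_ov = 0.84 V, so the device is actually in triode.
In triode I_D = k_p[V_ov V_SD − ½ V_SD²] and I_D = (V_DD − V_SD)/R_D. Equating: 52.1 V_SD² − 88.48 V_SD + 11.4 = 0, giving V_SD = 0.14 V (the root below V_ov).
I_D = (11.4 − 0.14) / 13.2 = 0.853 mA.

I_D = 0.853 mA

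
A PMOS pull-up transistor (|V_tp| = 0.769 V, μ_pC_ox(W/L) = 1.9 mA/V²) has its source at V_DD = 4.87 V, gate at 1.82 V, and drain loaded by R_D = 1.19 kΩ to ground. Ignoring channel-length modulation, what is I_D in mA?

I_D = 3.29 mA

V_SG = V_DD − V_G = 4.87 − 1.82 = 3.05 V, so V_ov = 3.05 − 0.769 = 2.28 V.
Assume saturation: I_D = ½ k_p V_ov² = 0.5 × 1.9 × 2.28² = 4.94 mA, giving V_SD = V_DD − I_D R_D = 4.87 − 4.94 × 1.19 = -1.01 V.
But -1.01 V < V_ov = 2.28 V, so the device is actually in triode.
In triode I_D = k_p[V_ov V_SD − ½ V_SD²] and I_D = (V_DD − V_SD)/R_D. Equating: 1.13 V_SD² − 6.157 V_SD + 4.87 = 0, giving V_SD = 0.96 V (the root below V_ov).
I_D = (4.87 − 0.96) / 1.19 = 3.29 mA.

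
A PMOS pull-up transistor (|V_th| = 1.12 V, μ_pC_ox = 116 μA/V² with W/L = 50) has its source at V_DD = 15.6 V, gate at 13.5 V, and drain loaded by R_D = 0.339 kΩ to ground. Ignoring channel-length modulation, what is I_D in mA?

V_SG = V_DD − V_G = 15.6 − 13.5 = 2.1 V, so V_ov = 2.1 − 1.12 = 0.98 V.
k_p = μ_pC_ox · (W/L) = 5.8 mA/V².
Assume saturation: I_D = ½ k_p V_ov² = 0.5 × 5.8 × 0.98² = 2.79 mA, giving V_SD = V_DD − I_D R_D = 15.6 − 2.79 × 0.339 = 14.7 V.
V_SD = 14.7 V ≥ V_ov = 0.98 V, confirming saturation.

I_D = 2.79 mA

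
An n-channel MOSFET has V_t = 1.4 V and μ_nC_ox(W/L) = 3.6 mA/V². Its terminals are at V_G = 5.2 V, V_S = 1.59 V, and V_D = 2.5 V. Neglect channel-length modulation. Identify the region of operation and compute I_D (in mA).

V_GS = V_G − V_S = 5.2 − 1.59 = 3.61 V; V_DS = V_D − V_S = 2.5 − 1.59 = 0.91 V.
V_ov = V_GS − V_t = 3.61 − 1.4 = 2.21 V.
Since V_DS = 0.91 V < V_ov = 2.21 V, the device is in the triode region.
I_D = k_n [V_ov · V_DS − ½ V_DS²] = 3.6 × [2.21 × 0.91 − 0.5 × 0.91²] = 5.75 mA.

Triode; I_D = 5.75 mA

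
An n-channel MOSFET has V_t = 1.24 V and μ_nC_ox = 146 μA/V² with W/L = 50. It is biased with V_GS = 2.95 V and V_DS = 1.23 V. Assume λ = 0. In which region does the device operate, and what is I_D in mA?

Triode; I_D = 9.83 mA

k_n = μ_nC_ox · (W/L) = 7.3 mA/V².
V_ov = V_GS − V_t = 2.95 − 1.24 = 1.71 V.
Since V_DS = 1.23 V < V_ov = 1.71 V, the device is in the triode region.
I_D = k_n [V_ov · V_DS − ½ V_DS²] = 7.3 × [1.71 × 1.23 − 0.5 × 1.23²] = 9.83 mA.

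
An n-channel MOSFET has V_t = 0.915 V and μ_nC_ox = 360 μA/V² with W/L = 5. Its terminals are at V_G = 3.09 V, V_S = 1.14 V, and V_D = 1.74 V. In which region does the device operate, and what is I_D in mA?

V_GS = V_G − V_S = 3.09 − 1.14 = 1.95 V; V_DS = V_D − V_S = 1.74 − 1.14 = 0.6 V.
k_n = μ_nC_ox · (W/L) = 1.8 mA/V².
V_ov = V_GS − V_t = 1.95 − 0.915 = 1.03 V.
Since V_DS = 0.6 V < V_ov = 1.03 V, the device is in the triode region.
I_D = k_n [V_ov · V_DS − ½ V_DS²] = 1.8 × [1.03 × 0.6 − 0.5 × 0.6²] = 0.794 mA.

Triode; I_D = 0.794 mA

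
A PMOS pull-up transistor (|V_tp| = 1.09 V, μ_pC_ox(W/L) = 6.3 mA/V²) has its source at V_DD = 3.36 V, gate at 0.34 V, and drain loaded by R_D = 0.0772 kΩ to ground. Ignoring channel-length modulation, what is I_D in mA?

I_D = 11.7 mA

V_SG = V_DD − V_G = 3.36 − 0.34 = 3.02 V, so V_ov = 3.02 − 1.09 = 1.93 V.
Assume saturation: I_D = ½ k_p V_ov² = 0.5 × 6.3 × 1.93² = 11.7 mA, giving V_SD = V_DD − I_D R_D = 3.36 − 11.7 × 0.0772 = 2.45 V.
V_SD = 2.45 V ≥ V_ov = 1.93 V, confirming saturation.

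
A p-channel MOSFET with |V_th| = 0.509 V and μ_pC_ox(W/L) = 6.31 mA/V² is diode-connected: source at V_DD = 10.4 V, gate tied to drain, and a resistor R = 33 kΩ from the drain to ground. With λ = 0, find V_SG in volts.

With gate tied to drain, V_SG = V_SD ≥ V_SG − |V_th|, so the device is in saturation.
KCL at the drain: ½ k_p (V_SG − |V_th|)² = (V_DD − V_SG)/R.
Let x = V_SG − 0.509. Then 104 x² + x − 9.891 = 0, giving x = 0.303 V (positive root), so V_SG = 0.812 V.
I_D = (V_DD − V_SG)/R = (10.4 − 0.812) / 33 = 0.291 mA.

V_SG = 0.812 V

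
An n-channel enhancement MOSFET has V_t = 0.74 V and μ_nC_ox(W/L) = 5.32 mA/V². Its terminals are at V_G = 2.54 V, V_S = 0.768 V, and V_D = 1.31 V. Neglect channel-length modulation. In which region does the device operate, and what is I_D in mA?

Triode; I_D = 2.19 mA

V_GS = V_G − V_S = 2.54 − 0.768 = 1.77 V; V_DS = V_D − V_S = 1.31 − 0.768 = 0.542 V.
V_ov = V_GS − V_t = 1.77 − 0.74 = 1.03 V.
Since V_DS = 0.542 V < V_ov = 1.03 V, the device is in the triode region.
I_D = k_n [V_ov · V_DS − ½ V_DS²] = 5.32 × [1.03 × 0.542 − 0.5 × 0.542²] = 2.19 mA.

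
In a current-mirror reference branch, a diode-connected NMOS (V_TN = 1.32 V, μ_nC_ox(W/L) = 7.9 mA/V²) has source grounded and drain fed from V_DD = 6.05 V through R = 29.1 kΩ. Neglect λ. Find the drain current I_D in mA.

I_D = 0.156 mA

With gate tied to drain, V_GS = V_DS ≥ V_GS − V_TN, so the device is in saturation.
KCL at the drain: ½ k_n (V_GS − V_TN)² = (V_DD − V_GS)/R.
Let x = V_GS − 1.32. Then 115 x² + x − 4.73 = 0, giving x = 0.199 V (positive root), so V_GS = 1.52 V.
I_D = (V_DD − V_GS)/R = (6.05 − 1.52) / 29.1 = 0.156 mA.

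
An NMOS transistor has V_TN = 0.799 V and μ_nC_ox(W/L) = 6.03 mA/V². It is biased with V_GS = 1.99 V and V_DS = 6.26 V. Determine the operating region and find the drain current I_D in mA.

V_ov = V_GS − V_TN = 1.99 − 0.799 = 1.19 V.
Since V_DS = 6.26 V ≥ V_ov = 1.19 V, the device is in saturation.
I_D = ½ k_n V_ov² = 0.5 × 6.03 × 1.19² = 4.28 mA.

Saturation; I_D = 4.28 mA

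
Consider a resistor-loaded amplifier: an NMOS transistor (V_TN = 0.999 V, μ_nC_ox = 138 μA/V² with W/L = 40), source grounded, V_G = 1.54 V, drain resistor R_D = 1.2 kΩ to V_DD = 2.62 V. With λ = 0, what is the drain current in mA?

I_D = 0.808 mA

V_GS = V_G = 1.54 V, so V_ov = 1.54 − 0.999 = 0.541 V.
k_n = μ_nC_ox · (W/L) = 5.52 mA/V².
Assume saturation: I_D = ½ k_n V_ov² = 0.5 × 5.52 × 0.541² = 0.808 mA, giving V_DS = V_DD − I_D R_D = 2.62 − 0.808 × 1.2 = 1.65 V.
V_DS = 1.65 V ≥ V_ov = 0.541 V, confirming saturation.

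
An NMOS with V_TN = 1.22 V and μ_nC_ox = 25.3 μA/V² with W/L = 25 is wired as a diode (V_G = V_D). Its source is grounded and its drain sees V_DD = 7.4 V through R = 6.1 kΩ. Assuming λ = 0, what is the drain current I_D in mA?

With gate tied to drain, V_GS = V_DS ≥ V_GS − V_TN, so the device is in saturation.
k_n = μ_nC_ox · (W/L) = 0.6325 mA/V².
KCL at the drain: ½ k_n (V_GS − V_TN)² = (V_DD − V_GS)/R.
Let x = V_GS − 1.22. Then 1.93 x² + x − 6.18 = 0, giving x = 1.55 V (positive root), so V_GS = 2.77 V.
I_D = (V_DD − V_GS)/R = (7.4 − 2.77) / 6.1 = 0.759 mA.

I_D = 0.759 mA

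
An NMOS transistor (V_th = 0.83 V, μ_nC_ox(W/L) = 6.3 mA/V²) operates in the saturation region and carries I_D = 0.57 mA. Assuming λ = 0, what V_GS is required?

V_GS = 1.26 V

In saturation I_D = ½ k_n (V_GS − V_th)², so V_GS − V_th = √(2 I_D / k_n) = √(2 × 0.57 / 6.3) = 0.425 V.
V_GS = 0.83 + 0.425 = 1.26 V.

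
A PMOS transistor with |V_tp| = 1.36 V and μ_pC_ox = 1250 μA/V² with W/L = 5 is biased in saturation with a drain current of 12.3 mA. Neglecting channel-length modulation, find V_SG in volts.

V_SG = 3.34 V

k_p = μ_pC_ox · (W/L) = 6.25 mA/V².
In saturation I_D = ½ k_p (V_SG − |V_tp|)², so V_SG − |V_tp| = √(2 I_D / k_p) = √(2 × 12.3 / 6.25) = 1.98 V.
V_SG = 1.36 + 1.98 = 3.34 V.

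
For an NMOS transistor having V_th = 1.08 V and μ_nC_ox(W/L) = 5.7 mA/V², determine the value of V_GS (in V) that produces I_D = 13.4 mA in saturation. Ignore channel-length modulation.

V_GS = 3.25 V

In saturation I_D = ½ k_n (V_GS − V_th)², so V_GS − V_th = √(2 I_D / k_n) = √(2 × 13.4 / 5.7) = 2.17 V.
V_GS = 1.08 + 2.17 = 3.25 V.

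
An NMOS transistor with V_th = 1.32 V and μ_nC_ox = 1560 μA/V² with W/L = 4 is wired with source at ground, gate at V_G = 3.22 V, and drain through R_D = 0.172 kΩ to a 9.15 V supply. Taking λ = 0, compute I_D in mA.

V_GS = V_G = 3.22 V, so V_ov = 3.22 − 1.32 = 1.9 V.
k_n = μ_nC_ox · (W/L) = 6.24 mA/V².
Assume saturation: I_D = ½ k_n V_ov² = 0.5 × 6.24 × 1.9² = 11.3 mA, giving V_DS = V_DD − I_D R_D = 9.15 − 11.3 × 0.172 = 7.21 V.
V_DS = 7.21 V ≥ V_ov = 1.9 V, confirming saturation.

I_D = 11.3 mA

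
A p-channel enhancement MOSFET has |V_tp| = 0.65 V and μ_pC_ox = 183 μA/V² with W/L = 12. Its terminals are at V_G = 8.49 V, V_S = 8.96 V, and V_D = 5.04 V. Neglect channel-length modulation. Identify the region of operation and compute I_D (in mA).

V_SG = V_S − V_G = 8.96 − 8.49 = 0.47 V; V_SD = V_S − V_D = 8.96 − 5.04 = 3.92 V.
V_SG = 0.47 V < |V_tp| = 0.65 V, so the transistor is in cutoff.

Cutoff; I_D = 0 mA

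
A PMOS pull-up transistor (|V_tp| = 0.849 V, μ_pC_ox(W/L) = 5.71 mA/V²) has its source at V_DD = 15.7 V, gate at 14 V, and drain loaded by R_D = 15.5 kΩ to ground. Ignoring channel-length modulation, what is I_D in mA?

V_SG = V_DD − V_G = 15.7 − 14 = 1.7 V, so V_ov = 1.7 − 0.849 = 0.851 V.
Assume saturation: I_D = ½ k_p V_ov² = 0.5 × 5.71 × 0.851² = 2.07 mA, giving V_SD = V_DD − I_D R_D = 15.7 − 2.07 × 15.5 = -16.3 V.
But -16.3 V < V_ov = 0.851 V, so the device is actually in triode.
In triode I_D = k_p[V_ov V_SD − ½ V_SD²] and I_D = (V_DD − V_SD)/R_D. Equating: 44.3 V_SD² − 76.32 V_SD + 15.7 = 0, giving V_SD = 0.239 V (the root below V_ov).
I_D = (15.7 − 0.239) / 15.5 = 0.997 mA.

I_D = 0.997 mA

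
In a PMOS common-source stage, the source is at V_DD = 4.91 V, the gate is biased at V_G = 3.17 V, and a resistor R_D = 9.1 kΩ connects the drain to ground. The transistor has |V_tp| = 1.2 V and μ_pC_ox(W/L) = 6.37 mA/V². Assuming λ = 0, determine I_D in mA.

I_D = 0.520 mA

V_SG = V_DD − V_G = 4.91 − 3.17 = 1.74 V, so V_ov = 1.74 − 1.2 = 0.54 V.
Assume saturation: I_D = ½ k_p V_ov² = 0.5 × 6.37 × 0.54² = 0.929 mA, giving V_SD = V_DD − I_D R_D = 4.91 − 0.929 × 9.1 = -3.54 V.
But -3.54 V < V_ov = 0.54 V, so the device is actually in triode.
In triode I_D = k_p[V_ov V_SD − ½ V_SD²] and I_D = (V_DD − V_SD)/R_D. Equating: 29 V_SD² − 32.3 V_SD + 4.91 = 0, giving V_SD = 0.182 V (the root below V_ov).
I_D = (4.91 − 0.182) / 9.1 = 0.52 mA.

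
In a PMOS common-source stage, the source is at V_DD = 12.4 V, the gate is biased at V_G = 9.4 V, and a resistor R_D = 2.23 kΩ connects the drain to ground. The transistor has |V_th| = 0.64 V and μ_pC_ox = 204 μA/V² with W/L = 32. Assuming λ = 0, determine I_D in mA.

I_D = 5.39 mA

V_SG = V_DD − V_G = 12.4 − 9.4 = 3 V, so V_ov = 3 − 0.64 = 2.36 V.
k_p = μ_pC_ox · (W/L) = 6.528 mA/V².
Assume saturation: I_D = ½ k_p V_ov² = 0.5 × 6.528 × 2.36² = 18.2 mA, giving V_SD = V_DD − I_D R_D = 12.4 − 18.2 × 2.23 = -28.1 V.
But -28.1 V < V_ov = 2.36 V, so the device is actually in triode.
In triode I_D = k_p[V_ov V_SD − ½ V_SD²] and I_D = (V_DD − V_SD)/R_D. Equating: 7.28 V_SD² − 35.36 V_SD + 12.4 = 0, giving V_SD = 0.381 V (the root below V_ov).
I_D = (12.4 − 0.381) / 2.23 = 5.39 mA.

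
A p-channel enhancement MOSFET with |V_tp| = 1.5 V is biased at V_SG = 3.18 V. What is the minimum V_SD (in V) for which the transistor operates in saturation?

V_SD,sat = 1.68 V

The boundary between triode and saturation is V_SD = V_SG − |V_tp| = V_ov.
V_ov = 3.18 − 1.5 = 1.68 V.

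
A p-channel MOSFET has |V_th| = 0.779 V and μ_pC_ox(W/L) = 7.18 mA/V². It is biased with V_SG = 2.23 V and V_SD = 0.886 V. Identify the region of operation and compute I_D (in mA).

V_ov = V_SG − |V_th| = 2.23 − 0.779 = 1.45 V.
Since V_SD = 0.886 V < V_ov = 1.45 V, the device is in the triode region.
I_D = k_p [V_ov · V_SD − ½ V_SD²] = 7.18 × [1.45 × 0.886 − 0.5 × 0.886²] = 6.41 mA.

Triode; I_D = 6.41 mA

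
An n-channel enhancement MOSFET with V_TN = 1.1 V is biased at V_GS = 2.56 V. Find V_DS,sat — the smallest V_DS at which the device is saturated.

V_DS,sat = 1.46 V

The boundary between triode and saturation is V_DS = V_GS − V_TN = V_ov.
V_ov = 2.56 − 1.1 = 1.46 V.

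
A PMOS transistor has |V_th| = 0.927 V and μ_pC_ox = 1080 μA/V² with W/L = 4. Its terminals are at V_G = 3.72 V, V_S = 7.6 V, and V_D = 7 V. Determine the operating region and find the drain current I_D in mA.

Triode; I_D = 6.88 mA

V_SG = V_S − V_G = 7.6 − 3.72 = 3.88 V; V_SD = V_S − V_D = 7.6 − 7 = 0.6 V.
k_p = μ_pC_ox · (W/L) = 4.32 mA/V².
V_ov = V_SG − |V_th| = 3.88 − 0.927 = 2.95 V.
Since V_SD = 0.6 V < V_ov = 2.95 V, the device is in the triode region.
I_D = k_p [V_ov · V_SD − ½ V_SD²] = 4.32 × [2.95 × 0.6 − 0.5 × 0.6²] = 6.88 mA.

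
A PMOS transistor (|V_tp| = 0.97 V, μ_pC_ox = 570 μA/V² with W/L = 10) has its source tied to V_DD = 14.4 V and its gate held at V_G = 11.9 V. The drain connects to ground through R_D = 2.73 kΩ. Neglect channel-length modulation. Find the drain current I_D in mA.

V_SG = V_DD − V_G = 14.4 − 11.9 = 2.5 V, so V_ov = 2.5 − 0.97 = 1.53 V.
k_p = μ_pC_ox · (W/L) = 5.7 mA/V².
Assume saturation: I_D = ½ k_p V_ov² = 0.5 × 5.7 × 1.53² = 6.67 mA, giving V_SD = V_DD − I_D R_D = 14.4 − 6.67 × 2.73 = -3.81 V.
But -3.81 V < V_ov = 1.53 V, so the device is actually in triode.
In triode I_D = k_p[V_ov V_SD − ½ V_SD²] and I_D = (V_DD − V_SD)/R_D. Equating: 7.78 V_SD² − 24.81 V_SD + 14.4 = 0, giving V_SD = 0.763 V (the root below V_ov).
I_D = (14.4 − 0.763) / 2.73 = 5 mA.

I_D = 5.00 mA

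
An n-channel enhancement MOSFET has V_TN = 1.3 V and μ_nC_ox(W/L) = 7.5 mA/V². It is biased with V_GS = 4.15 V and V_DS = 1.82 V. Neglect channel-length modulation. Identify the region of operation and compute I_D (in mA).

V_ov = V_GS − V_TN = 4.15 − 1.3 = 2.85 V.
Since V_DS = 1.82 V < V_ov = 2.85 V, the device is in the triode region.
I_D = k_n [V_ov · V_DS − ½ V_DS²] = 7.5 × [2.85 × 1.82 − 0.5 × 1.82²] = 26.5 mA.

Triode; I_D = 26.5 mA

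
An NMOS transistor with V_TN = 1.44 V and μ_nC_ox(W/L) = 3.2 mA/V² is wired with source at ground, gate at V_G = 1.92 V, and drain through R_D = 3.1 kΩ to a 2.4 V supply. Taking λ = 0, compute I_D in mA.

I_D = 0.369 mA

V_GS = V_G = 1.92 V, so V_ov = 1.92 − 1.44 = 0.48 V.
Assume saturation: I_D = ½ k_n V_ov² = 0.5 × 3.2 × 0.48² = 0.369 mA, giving V_DS = V_DD − I_D R_D = 2.4 − 0.369 × 3.1 = 1.26 V.
V_DS = 1.26 V ≥ V_ov = 0.48 V, confirming saturation.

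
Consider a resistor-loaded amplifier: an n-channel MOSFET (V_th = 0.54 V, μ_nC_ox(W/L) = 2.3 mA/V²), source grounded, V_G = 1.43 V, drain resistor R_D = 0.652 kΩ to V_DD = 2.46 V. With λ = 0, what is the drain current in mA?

I_D = 0.911 mA

V_GS = V_G = 1.43 V, so V_ov = 1.43 − 0.54 = 0.89 V.
Assume saturation: I_D = ½ k_n V_ov² = 0.5 × 2.3 × 0.89² = 0.911 mA, giving V_DS = V_DD − I_D R_D = 2.46 − 0.911 × 0.652 = 1.87 V.
V_DS = 1.87 V ≥ V_ov = 0.89 V, confirming saturation.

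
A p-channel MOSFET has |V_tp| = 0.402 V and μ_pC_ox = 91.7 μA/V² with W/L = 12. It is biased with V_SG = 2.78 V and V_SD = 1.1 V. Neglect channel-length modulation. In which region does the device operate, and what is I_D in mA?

k_p = μ_pC_ox · (W/L) = 1.1 mA/V².
V_ov = V_SG − |V_tp| = 2.78 − 0.402 = 2.38 V.
Since V_SD = 1.1 V < V_ov = 2.38 V, the device is in the triode region.
I_D = k_p [V_ov · V_SD − ½ V_SD²] = 1.1 × [2.38 × 1.1 − 0.5 × 1.1²] = 2.21 mA.

Triode; I_D = 2.21 mA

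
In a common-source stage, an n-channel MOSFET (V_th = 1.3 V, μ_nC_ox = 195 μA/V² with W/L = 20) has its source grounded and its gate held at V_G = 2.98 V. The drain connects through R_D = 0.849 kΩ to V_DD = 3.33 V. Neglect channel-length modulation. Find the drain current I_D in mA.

I_D = 3.22 mA

V_GS = V_G = 2.98 V, so V_ov = 2.98 − 1.3 = 1.68 V.
k_n = μ_nC_ox · (W/L) = 3.9 mA/V².
Assume saturation: I_D = ½ k_n V_ov² = 0.5 × 3.9 × 1.68² = 5.5 mA, giving V_DS = V_DD − I_D R_D = 3.33 − 5.5 × 0.849 = -1.34 V.
But -1.34 V < V_ov = 1.68 V, so the device is actually in triode.
In triode I_D = k_n[V_ov V_DS − ½ V_DS²] and I_D = (V_DD − V_DS)/R_D. Equating: 1.66 V_DS² − 6.563 V_DS + 3.33 = 0, giving V_DS = 0.597 V (the root below V_ov).
I_D = (3.33 − 0.597) / 0.849 = 3.22 mA.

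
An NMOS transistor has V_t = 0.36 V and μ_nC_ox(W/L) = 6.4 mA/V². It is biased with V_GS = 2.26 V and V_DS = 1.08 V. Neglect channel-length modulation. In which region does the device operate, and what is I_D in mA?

V_ov = V_GS − V_t = 2.26 − 0.36 = 1.9 V.
Since V_DS = 1.08 V < V_ov = 1.9 V, the device is in the triode region.
I_D = k_n [V_ov · V_DS − ½ V_DS²] = 6.4 × [1.9 × 1.08 − 0.5 × 1.08²] = 9.4 mA.

Triode; I_D = 9.40 mA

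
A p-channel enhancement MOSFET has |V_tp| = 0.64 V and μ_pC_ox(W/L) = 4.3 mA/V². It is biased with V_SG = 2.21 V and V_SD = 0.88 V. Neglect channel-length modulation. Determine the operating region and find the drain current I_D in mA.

Triode; I_D = 4.28 mA

V_ov = V_SG − |V_tp| = 2.21 − 0.64 = 1.57 V.
Since V_SD = 0.88 V < V_ov = 1.57 V, the device is in the triode region.
I_D = k_p [V_ov · V_SD − ½ V_SD²] = 4.3 × [1.57 × 0.88 − 0.5 × 0.88²] = 4.28 mA.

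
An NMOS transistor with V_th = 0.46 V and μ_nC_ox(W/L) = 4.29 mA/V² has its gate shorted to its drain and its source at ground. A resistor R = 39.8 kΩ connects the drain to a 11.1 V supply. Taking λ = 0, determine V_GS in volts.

With gate tied to drain, V_GS = V_DS ≥ V_GS − V_th, so the device is in saturation.
KCL at the drain: ½ k_n (V_GS − V_th)² = (V_DD − V_GS)/R.
Let x = V_GS − 0.46. Then 85.4 x² + x − 10.64 = 0, giving x = 0.347 V (positive root), so V_GS = 0.807 V.
I_D = (V_DD − V_GS)/R = (11.1 − 0.807) / 39.8 = 0.259 mA.

V_GS = 0.807 V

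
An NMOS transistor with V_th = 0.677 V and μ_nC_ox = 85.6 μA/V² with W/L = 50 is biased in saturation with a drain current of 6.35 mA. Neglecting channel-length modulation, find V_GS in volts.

V_GS = 2.40 V

k_n = μ_nC_ox · (W/L) = 4.28 mA/V².
In saturation I_D = ½ k_n (V_GS − V_th)², so V_GS − V_th = √(2 I_D / k_n) = √(2 × 6.35 / 4.28) = 1.72 V.
V_GS = 0.677 + 1.72 = 2.4 V.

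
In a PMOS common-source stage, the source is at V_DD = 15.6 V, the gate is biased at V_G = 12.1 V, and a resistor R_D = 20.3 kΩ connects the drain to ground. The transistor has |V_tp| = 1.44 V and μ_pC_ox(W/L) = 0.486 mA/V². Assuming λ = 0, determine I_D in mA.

V_SG = V_DD − V_G = 15.6 − 12.1 = 3.5 V, so V_ov = 3.5 − 1.44 = 2.06 V.
Assume saturation: I_D = ½ k_p V_ov² = 0.5 × 0.486 × 2.06² = 1.03 mA, giving V_SD = V_DD − I_D R_D = 15.6 − 1.03 × 20.3 = -5.33 V.
But -5.33 V < V_ov = 2.06 V, so the device is actually in triode.
In triode I_D = k_p[V_ov V_SD − ½ V_SD²] and I_D = (V_DD − V_SD)/R_D. Equating: 4.93 V_SD² − 21.32 V_SD + 15.6 = 0, giving V_SD = 0.933 V (the root below V_ov).
I_D = (15.6 − 0.933) / 20.3 = 0.723 mA.

I_D = 0.723 mA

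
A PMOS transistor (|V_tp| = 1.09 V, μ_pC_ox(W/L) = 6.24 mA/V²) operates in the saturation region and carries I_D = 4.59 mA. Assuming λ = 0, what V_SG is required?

V_SG = 2.30 V

In saturation I_D = ½ k_p (V_SG − |V_tp|)², so V_SG − |V_tp| = √(2 I_D / k_p) = √(2 × 4.59 / 6.24) = 1.21 V.
V_SG = 1.09 + 1.21 = 2.3 V.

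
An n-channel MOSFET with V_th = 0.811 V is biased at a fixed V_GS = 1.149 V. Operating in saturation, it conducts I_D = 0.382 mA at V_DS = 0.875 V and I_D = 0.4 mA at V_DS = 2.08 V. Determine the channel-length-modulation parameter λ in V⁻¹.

λ = 0.0405 V⁻¹

With V_GS fixed, I_D ∝ (1 + λ V_DS) in saturation, so I_D2/I_D1 = (1 + λ V_DS2)/(1 + λ V_DS1).
0.4/0.382 = 1.047 = (1 + 2.08 λ)/(1 + 0.875 λ).
Solving: λ (I_D1 V_DS2 − I_D2 V_DS1) = I_D2 − I_D1, so λ = (0.4 − 0.382) / (0.382 × 2.08 − 0.4 × 0.875) = 0.018 / 0.445 = 0.0405 V⁻¹.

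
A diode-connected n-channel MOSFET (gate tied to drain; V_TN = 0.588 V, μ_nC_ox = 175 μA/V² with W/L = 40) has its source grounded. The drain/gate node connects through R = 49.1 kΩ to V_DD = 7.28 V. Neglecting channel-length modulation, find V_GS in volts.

With gate tied to drain, V_GS = V_DS ≥ V_GS − V_TN, so the device is in saturation.
k_n = μ_nC_ox · (W/L) = 7 mA/V².
KCL at the drain: ½ k_n (V_GS − V_TN)² = (V_DD − V_GS)/R.
Let x = V_GS − 0.588. Then 172 x² + x − 6.692 = 0, giving x = 0.194 V (positive root), so V_GS = 0.782 V.
I_D = (V_DD − V_GS)/R = (7.28 − 0.782) / 49.1 = 0.132 mA.

V_GS = 0.782 V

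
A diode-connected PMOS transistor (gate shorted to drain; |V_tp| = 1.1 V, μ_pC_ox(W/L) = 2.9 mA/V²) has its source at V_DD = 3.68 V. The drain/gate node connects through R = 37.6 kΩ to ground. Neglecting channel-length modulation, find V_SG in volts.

With gate tied to drain, V_SG = V_SD ≥ V_SG − |V_tp|, so the device is in saturation.
KCL at the drain: ½ k_p (V_SG − |V_tp|)² = (V_DD − V_SG)/R.
Let x = V_SG − 1.1. Then 54.5 x² + x − 2.58 = 0, giving x = 0.209 V (positive root), so V_SG = 1.31 V.
I_D = (V_DD − V_SG)/R = (3.68 − 1.31) / 37.6 = 0.0631 mA.

V_SG = 1.31 V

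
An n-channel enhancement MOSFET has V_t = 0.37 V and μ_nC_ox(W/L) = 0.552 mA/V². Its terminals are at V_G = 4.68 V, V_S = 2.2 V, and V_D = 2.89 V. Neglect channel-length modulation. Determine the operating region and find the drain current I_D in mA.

V_GS = V_G − V_S = 4.68 − 2.2 = 2.48 V; V_DS = V_D − V_S = 2.89 − 2.2 = 0.69 V.
V_ov = V_GS − V_t = 2.48 − 0.37 = 2.11 V.
Since V_DS = 0.69 V < V_ov = 2.11 V, the device is in the triode region.
I_D = k_n [V_ov · V_DS − ½ V_DS²] = 0.552 × [2.11 × 0.69 − 0.5 × 0.69²] = 0.672 mA.

Triode; I_D = 0.672 mA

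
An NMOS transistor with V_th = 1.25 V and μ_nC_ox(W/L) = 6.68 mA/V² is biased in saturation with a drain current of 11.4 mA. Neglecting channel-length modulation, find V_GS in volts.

V_GS = 3.10 V

In saturation I_D = ½ k_n (V_GS − V_th)², so V_GS − V_th = √(2 I_D / k_n) = √(2 × 11.4 / 6.68) = 1.85 V.
V_GS = 1.25 + 1.85 = 3.1 V.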